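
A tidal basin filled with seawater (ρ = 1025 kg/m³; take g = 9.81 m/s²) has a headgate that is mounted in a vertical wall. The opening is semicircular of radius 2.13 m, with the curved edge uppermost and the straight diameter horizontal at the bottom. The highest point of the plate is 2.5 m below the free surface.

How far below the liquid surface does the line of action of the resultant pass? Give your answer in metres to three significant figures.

γ = ρg = 1025 × 9.81 / 1000 = 10.05525 kN/m³.
The centroid lies 4r/(3π) = 0.904 m above the diameter, so r − 4r/(3π) = 2.13 − 0.904 = 1.226 m below the topmost point, so the centroid depth is h_c = 2.5 + 1.226 = 3.726 m.
A = πr²/2 = π × 2.13²/2 = 7.12655 m².
Resultant F = γ·h_c·A = 10.05525 × 3.726 × 7.12655 = 267.002 kN.
I_c = (π/8 − 8/(9π))·r⁴ = 0.109757 × 2.13⁴ = 2.25918 m⁴.
Centre of pressure: y_p = y_c + I_c/(y_c·A) = 3.726 + 2.25918/(3.726 × 7.12655) = 3.726 + 0.0850802 = 3.81108 m along the plane.

h_p = 3.81 m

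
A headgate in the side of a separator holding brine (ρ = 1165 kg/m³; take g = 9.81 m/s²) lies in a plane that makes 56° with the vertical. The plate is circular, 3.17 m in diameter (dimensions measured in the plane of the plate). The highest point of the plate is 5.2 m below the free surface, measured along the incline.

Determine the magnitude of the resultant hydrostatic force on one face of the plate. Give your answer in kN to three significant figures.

γ = ρg = 1165 × 9.81 / 1000 = 11.42865 kN/m³.
The plate makes 56° with the vertical, i.e. θ = 90° − 56° = 34° to the horizontal. Measuring y along the incline from the free-surface line, vertical depth h = y·sinθ with sinθ = 0.559193.
The centroid is at the centre, 1.585 m below the top of the plate, so y_c = 5.2 + 1.585 = 6.785 m and h_c = 6.785 × 0.559193 = 3.79412 m.
A = π(1.585)² = 7.89239 m².
Resultant F = γ·h_c·A = 11.42865 × 3.79412 × 7.89239 = 342.227 kN.

F ≈ 342 kN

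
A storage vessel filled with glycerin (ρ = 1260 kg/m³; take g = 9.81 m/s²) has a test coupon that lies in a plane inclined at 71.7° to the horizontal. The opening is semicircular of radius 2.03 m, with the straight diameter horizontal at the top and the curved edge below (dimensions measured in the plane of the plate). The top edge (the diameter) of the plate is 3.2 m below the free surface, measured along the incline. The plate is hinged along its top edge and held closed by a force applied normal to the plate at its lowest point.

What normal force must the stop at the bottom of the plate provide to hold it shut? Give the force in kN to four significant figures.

P ≈ 141.7 kN

γ = ρg = 1260 × 9.81 / 1000 = 12.3606 kN/m³.
Let θ = 71.7° be the plate's angle to the horizontal; measure y along the incline from where the plane meets the free surface. Vertical depth h = y·sinθ with sinθ = 0.949425.
The centroid of a semicircle lies 4r/(3π) = 0.861559 m from the diameter, here below the top edge, so y_c = 3.2 + 0.861559 = 4.06156 m and h_c = 4.06156 × 0.949425 = 3.85615 m.
A = πr²/2 = π × 2.03²/2 = 6.47309 m².
Resultant F = γ·h_c·A = 12.3606 × 3.85615 × 6.47309 = 308.535 kN.
I_c = (π/8 − 8/(9π))·r⁴ = 0.109757 × 2.03⁴ = 1.86387 m⁴.
Centre of pressure: y_p = y_c + I_c/(y_c·A) = 4.06156 + 1.86387/(4.06156 × 6.47309) = 4.06156 + 0.0708943 = 4.13245 m along the plane.
The resultant acts 0.861559 + 0.0708943 = 0.932453 m (along the plate) below the hinge at the top edge, so the moment about the hinge is M = F × 0.932453 = 308.535 × 0.932453 = 287.694 kN·m.
A normal force at the bottom, 2.03 m from the hinge, must supply this moment: P = 287.694/2.03 = 141.721 kN.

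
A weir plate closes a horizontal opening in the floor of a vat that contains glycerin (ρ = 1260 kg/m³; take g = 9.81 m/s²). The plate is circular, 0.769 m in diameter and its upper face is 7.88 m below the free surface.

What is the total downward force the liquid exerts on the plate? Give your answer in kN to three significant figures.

γ = ρg = 1260 × 9.81 / 1000 = 12.3606 kN/m³.
The plate is horizontal, so pressure is uniform at p = γ·h = 12.3606 × 7.88 = 97.4015 kN/m².
A = π(0.3845)² = 0.464454 m².
F = p·A = 97.4015 × 0.464454 = 45.2385 kN.

F ≈ 45.2 kN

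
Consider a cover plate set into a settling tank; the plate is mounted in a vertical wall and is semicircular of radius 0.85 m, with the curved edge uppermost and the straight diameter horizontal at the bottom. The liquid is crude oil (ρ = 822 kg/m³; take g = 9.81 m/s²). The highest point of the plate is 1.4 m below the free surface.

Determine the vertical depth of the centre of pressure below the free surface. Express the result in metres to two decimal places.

γ = ρg = 822 × 9.81 / 1000 = 8.06382 kN/m³.
The centroid lies 4r/(3π) = 0.360751 m above the diameter, so r − 4r/(3π) = 0.85 − 0.360751 = 0.489249 m below the topmost point, so the centroid depth is h_c = 1.4 + 0.489249 = 1.88925 m.
A = πr²/2 = π × 0.85²/2 = 1.1349 m².
Resultant F = γ·h_c·A = 8.06382 × 1.88925 × 1.1349 = 17.2897 kN.
I_c = (π/8 − 8/(9π))·r⁴ = 0.109757 × 0.85⁴ = 0.0572938 m⁴.
Centre of pressure: y_p = y_c + I_c/(y_c·A) = 1.88925 + 0.0572938/(1.88925 × 1.1349) = 1.88925 + 0.0267215 = 1.91597 m along the plane.

h_p = 1.92 m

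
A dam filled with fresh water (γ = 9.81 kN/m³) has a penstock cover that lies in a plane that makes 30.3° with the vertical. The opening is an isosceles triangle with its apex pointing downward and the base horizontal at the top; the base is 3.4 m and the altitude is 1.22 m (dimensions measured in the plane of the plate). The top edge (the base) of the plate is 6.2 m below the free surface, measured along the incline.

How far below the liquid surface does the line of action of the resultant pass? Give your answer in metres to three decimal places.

γ = 9.81 kN/m³.
The plate makes 30.3° with the vertical, i.e. θ = 90° − 30.3° = 59.7° to the horizontal. Measuring y along the incline from the free-surface line, vertical depth h = y·sinθ with sinθ = 0.863396.
With the apex down, the centroid sits h/3 = 1.22/3 = 0.406667 m below the base (the top edge), so y_c = 6.2 + 0.406667 = 6.60667 m and h_c = 6.60667 × 0.863396 = 5.70417 m.
A = ½ × 3.4 × 1.22 = 2.074 m².
Resultant F = γ·h_c·A = 9.81 × 5.70417 × 2.074 = 116.057 kN.
I_c = b·h³/36 = 3.4 × 1.22³/36 = 0.171497 m⁴.
Centre of pressure: y_p = y_c + I_c/(y_c·A) = 6.60667 + 0.171497/(6.60667 × 2.074) = 6.60667 + 0.012516 = 6.61919 m along the plane.
Vertically, h_p = y_p·sinθ = 6.61919 × 0.863396 = 5.71498 m.

h_p = 5.715 m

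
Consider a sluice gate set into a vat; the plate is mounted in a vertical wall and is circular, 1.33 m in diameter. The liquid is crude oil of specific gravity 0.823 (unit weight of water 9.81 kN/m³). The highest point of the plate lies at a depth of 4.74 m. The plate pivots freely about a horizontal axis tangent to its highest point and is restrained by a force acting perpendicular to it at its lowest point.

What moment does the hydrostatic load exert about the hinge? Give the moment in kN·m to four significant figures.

M ≈ 41.56 kN·m

γ = 0.823 × 9.81 = 8.07363 kN/m³.
The centroid is at the centre, 0.665 m below the top of the plate, so the centroid depth is h_c = 4.74 + 0.665 = 5.405 m.
A = π(0.665)² = 1.38929 m².
Resultant F = γ·h_c·A = 8.07363 × 5.405 × 1.38929 = 60.6258 kN.
I_c = πr⁴/4 = π × 0.665⁴/4 = 0.153595 m⁴.
Centre of pressure: y_p = y_c + I_c/(y_c·A) = 5.405 + 0.153595/(5.405 × 1.38929) = 5.405 + 0.0204545 = 5.42545 m along the plane.
The resultant acts 0.665 + 0.0204545 = 0.685455 m (along the plate) below the hinge at the top edge, so the moment about the hinge is M = F × 0.685455 = 60.6258 × 0.685455 = 41.5563 kN·m.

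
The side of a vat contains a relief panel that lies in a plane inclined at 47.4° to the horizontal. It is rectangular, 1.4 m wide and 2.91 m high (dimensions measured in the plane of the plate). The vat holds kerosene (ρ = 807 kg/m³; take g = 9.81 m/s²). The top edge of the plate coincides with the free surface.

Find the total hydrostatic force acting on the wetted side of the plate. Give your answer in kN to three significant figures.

γ = ρg = 807 × 9.81 / 1000 = 7.91667 kN/m³.
Let θ = 47.4° be the plate's angle to the horizontal; measure y along the incline from where the plane meets the free surface. Vertical depth h = y·sinθ with sinθ = 0.736097.
The centroid lies 2.91/2 = 1.455 m below the top edge, so y_c = 1.455 m and h_c = 1.455 × 0.736097 = 1.07102 m.
A = 1.4 × 2.91 = 4.074 m².
Resultant F = γ·h_c·A = 7.91667 × 1.07102 × 4.074 = 34.5431 kN.

F ≈ 34.5 kN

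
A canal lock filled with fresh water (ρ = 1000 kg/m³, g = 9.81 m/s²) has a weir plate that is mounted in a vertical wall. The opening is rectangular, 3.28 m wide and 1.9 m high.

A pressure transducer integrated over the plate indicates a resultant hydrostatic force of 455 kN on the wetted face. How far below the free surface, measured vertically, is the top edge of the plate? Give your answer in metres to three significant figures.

d_top ≈ 6.49 m

γ = ρg = 1000 × 9.81 = 9810 N/m³ = 9.81 kN/m³.
A = 3.28 × 1.9 = 6.232 m².
From F = γ·h_c·A, the centroid depth is h_c = 455/(9.81 × 6.232) = 7.44243 m.
The centroid lies 1.9/2 = 0.95 m below the top edge, so the top edge sits at h_top = 7.44243 − 0.95 = 6.49243 m below the surface.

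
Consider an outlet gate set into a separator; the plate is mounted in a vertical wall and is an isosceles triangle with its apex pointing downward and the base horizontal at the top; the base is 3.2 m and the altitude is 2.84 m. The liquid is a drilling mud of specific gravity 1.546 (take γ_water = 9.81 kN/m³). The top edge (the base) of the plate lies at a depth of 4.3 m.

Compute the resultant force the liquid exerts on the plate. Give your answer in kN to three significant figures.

F ≈ 362 kN

γ = 1.546 × 9.81 = 15.16626 kN/m³.
With the apex down, the centroid sits h/3 = 2.84/3 = 0.946667 m below the base (the top edge), so the centroid depth is h_c = 4.3 + 0.946667 = 5.24667 m.
A = ½ × 3.2 × 2.84 = 4.544 m².
Resultant F = γ·h_c·A = 15.16626 × 5.24667 × 4.544 = 361.577 kN.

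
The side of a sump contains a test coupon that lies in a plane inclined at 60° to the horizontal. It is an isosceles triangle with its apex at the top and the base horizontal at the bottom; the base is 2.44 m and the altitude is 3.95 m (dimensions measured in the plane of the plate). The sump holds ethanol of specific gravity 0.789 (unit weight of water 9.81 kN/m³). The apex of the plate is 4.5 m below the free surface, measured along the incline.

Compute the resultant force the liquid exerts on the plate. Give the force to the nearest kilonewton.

γ = 0.789 × 9.81 = 7.74009 kN/m³.
Let θ = 60° be the plate's angle to the horizontal; measure y along the incline from where the plane meets the free surface. Vertical depth h = y·sinθ with sinθ = 0.866025.
With the apex up, the centroid sits 2h/3 = 2 × 3.95/3 = 2.63333 m below the apex, so y_c = 4.5 + 2.63333 = 7.13333 m and h_c = 7.13333 × 0.866025 = 6.17764 m.
A = ½ × 2.44 × 3.95 = 4.819 m².
Resultant F = γ·h_c·A = 7.74009 × 6.17764 × 4.819 = 230.423 kN.

F ≈ 230 kN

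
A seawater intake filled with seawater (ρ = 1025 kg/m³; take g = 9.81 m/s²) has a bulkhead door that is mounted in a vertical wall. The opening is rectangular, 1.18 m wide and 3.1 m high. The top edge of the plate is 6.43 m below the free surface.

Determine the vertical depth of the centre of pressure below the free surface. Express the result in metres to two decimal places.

γ = ρg = 1025 × 9.81 / 1000 = 10.05525 kN/m³.
The centroid lies 3.1/2 = 1.55 m below the top edge, so the centroid depth is h_c = 6.43 + 1.55 = 7.98 m.
A = 1.18 × 3.1 = 3.658 m².
Resultant F = γ·h_c·A = 10.05525 × 7.98 × 3.658 = 293.521 kN.
I_c = b·h³/12 = 1.18 × 3.1³/12 = 2.92945 m⁴.
Centre of pressure: y_p = y_c + I_c/(y_c·A) = 7.98 + 2.92945/(7.98 × 3.658) = 7.98 + 0.100355 = 8.08036 m along the plane.

h_p = 8.08 m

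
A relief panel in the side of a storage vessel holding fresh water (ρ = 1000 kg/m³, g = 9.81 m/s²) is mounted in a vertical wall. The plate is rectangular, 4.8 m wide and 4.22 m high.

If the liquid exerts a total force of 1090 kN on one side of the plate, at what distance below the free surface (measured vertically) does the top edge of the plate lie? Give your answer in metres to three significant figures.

d_top ≈ 3.38 m

γ = ρg = 1000 × 9.81 = 9810 N/m³ = 9.81 kN/m³.
A = 4.8 × 4.22 = 20.256 m².
From F = γ·h_c·A, the centroid depth is h_c = 1090/(9.81 × 20.256) = 5.48534 m.
The centroid lies 4.22/2 = 2.11 m below the top edge, so the top edge sits at h_top = 5.48534 − 2.11 = 3.37534 m below the surface.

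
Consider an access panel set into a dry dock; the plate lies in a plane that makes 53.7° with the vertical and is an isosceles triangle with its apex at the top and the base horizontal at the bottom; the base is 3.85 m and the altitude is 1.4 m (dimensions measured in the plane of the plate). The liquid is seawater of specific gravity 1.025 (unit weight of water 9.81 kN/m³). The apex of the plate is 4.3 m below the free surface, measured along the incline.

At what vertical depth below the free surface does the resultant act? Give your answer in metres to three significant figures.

h_p = 3.11 m

γ = 1.025 × 9.81 = 10.05525 kN/m³.
The plate makes 53.7° with the vertical, i.e. θ = 90° − 53.7° = 36.3° to the horizontal. Measuring y along the incline from the free-surface line, vertical depth h = y·sinθ with sinθ = 0.592013.
With the apex up, the centroid sits 2h/3 = 2 × 1.4/3 = 0.933333 m below the apex, so y_c = 4.3 + 0.933333 = 5.23333 m and h_c = 5.23333 × 0.592013 = 3.0982 m.
A = ½ × 3.85 × 1.4 = 2.695 m².
Resultant F = γ·h_c·A = 10.05525 × 3.0982 × 2.695 = 83.9578 kN.
I_c = b·h³/36 = 3.85 × 1.4³/36 = 0.293456 m⁴.
Centre of pressure: y_p = y_c + I_c/(y_c·A) = 5.23333 + 0.293456/(5.23333 × 2.695) = 5.23333 + 0.0208068 = 5.25414 m along the plane.
Vertically, h_p = y_p·sinθ = 5.25414 × 0.592013 = 3.11052 m.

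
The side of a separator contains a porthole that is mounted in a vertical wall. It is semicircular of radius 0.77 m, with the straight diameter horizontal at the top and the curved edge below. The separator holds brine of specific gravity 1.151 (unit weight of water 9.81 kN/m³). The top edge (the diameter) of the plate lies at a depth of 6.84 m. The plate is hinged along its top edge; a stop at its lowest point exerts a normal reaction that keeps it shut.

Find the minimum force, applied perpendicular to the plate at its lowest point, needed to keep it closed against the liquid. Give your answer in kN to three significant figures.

γ = 1.151 × 9.81 = 11.29131 kN/m³.
The centroid of a semicircle lies 4r/(3π) = 0.326798 m from the diameter, here below the top edge, so the centroid depth is h_c = 6.84 + 0.326798 = 7.1668 m.
A = πr²/2 = π × 0.77²/2 = 0.931325 m².
Resultant F = γ·h_c·A = 11.29131 × 7.1668 × 0.931325 = 75.3652 kN.
I_c = (π/8 − 8/(9π))·r⁴ = 0.109757 × 0.77⁴ = 0.0385829 m⁴.
Centre of pressure: y_p = y_c + I_c/(y_c·A) = 7.1668 + 0.0385829/(7.1668 × 0.931325) = 7.1668 + 0.00578054 = 7.17258 m along the plane.
The resultant acts 0.326798 + 0.00578054 = 0.332579 m (along the plate) below the hinge at the top edge, so the moment about the hinge is M = F × 0.332579 = 75.3652 × 0.332579 = 25.0649 kN·m.
A normal force at the bottom, 0.77 m from the hinge, must supply this moment: P = 25.0649/0.77 = 32.5518 kN.

P ≈ 32.6 kN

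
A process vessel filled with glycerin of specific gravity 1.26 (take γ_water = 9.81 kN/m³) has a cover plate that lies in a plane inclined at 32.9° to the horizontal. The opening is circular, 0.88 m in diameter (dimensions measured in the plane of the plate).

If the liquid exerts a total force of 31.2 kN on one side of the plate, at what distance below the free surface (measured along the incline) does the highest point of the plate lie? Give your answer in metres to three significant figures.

γ = 1.26 × 9.81 = 12.3606 kN/m³.
A = π(0.44)² = 0.608212 m².
From F = γ·h_c·A, the centroid depth is h_c = 31.2/(12.3606 × 0.608212) = 4.15011 m.
Let θ = 32.9° be the plate's angle to the horizontal; measure y along the incline from where the plane meets the free surface. Vertical depth h = y·sinθ with sinθ = 0.543174.
Along the incline, y_c = h_c/sinθ = 4.15011/0.543174 = 7.64048 m.
The centroid is at the centre, 0.44 m below the top of the plate, so the highest point sits at y_top = 7.64048 − 0.44 = 7.20048 m along the incline.

y_top ≈ 7.20 m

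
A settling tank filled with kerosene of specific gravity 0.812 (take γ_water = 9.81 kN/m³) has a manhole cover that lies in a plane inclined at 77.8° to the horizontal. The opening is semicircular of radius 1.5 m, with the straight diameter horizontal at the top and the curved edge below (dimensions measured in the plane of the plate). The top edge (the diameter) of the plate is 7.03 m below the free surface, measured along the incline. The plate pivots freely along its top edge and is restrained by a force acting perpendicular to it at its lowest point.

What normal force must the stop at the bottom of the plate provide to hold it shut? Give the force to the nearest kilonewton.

γ = 0.812 × 9.81 = 7.96572 kN/m³.
Let θ = 77.8° be the plate's angle to the horizontal; measure y along the incline from where the plane meets the free surface. Vertical depth h = y·sinθ with sinθ = 0.977416.
The centroid of a semicircle lies 4r/(3π) = 0.63662 m from the diameter, here below the top edge, so y_c = 7.03 + 0.63662 = 7.66662 m and h_c = 7.66662 × 0.977416 = 7.49348 m.
A = πr²/2 = π × 1.5²/2 = 3.53429 m².
Resultant F = γ·h_c·A = 7.96572 × 7.49348 × 3.53429 = 210.965 kN.
I_c = (π/8 − 8/(9π))·r⁴ = 0.109757 × 1.5⁴ = 0.555645 m⁴.
Centre of pressure: y_p = y_c + I_c/(y_c·A) = 7.66662 + 0.555645/(7.66662 × 3.53429) = 7.66662 + 0.0205065 = 7.68713 m along the plane.
The resultant acts 0.63662 + 0.0205065 = 0.657126 m (along the plate) below the hinge at the top edge, so the moment about the hinge is M = F × 0.657126 = 210.965 × 0.657126 = 138.631 kN·m.
A normal force at the bottom, 1.5 m from the hinge, must supply this moment: P = 138.631/1.5 = 92.4207 kN.

P ≈ 92 kN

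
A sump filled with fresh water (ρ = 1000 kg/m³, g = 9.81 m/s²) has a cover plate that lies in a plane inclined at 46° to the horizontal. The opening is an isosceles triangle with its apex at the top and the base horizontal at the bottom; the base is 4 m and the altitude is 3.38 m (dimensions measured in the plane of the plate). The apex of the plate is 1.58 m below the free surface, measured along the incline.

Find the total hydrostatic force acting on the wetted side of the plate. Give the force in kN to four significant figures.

γ = ρg = 1000 × 9.81 = 9810 N/m³ = 9.81 kN/m³.
Let θ = 46° be the plate's angle to the horizontal; measure y along the incline from where the plane meets the free surface. Vertical depth h = y·sinθ with sinθ = 0.719340.
With the apex up, the centroid sits 2h/3 = 2 × 3.38/3 = 2.25333 m below the apex, so y_c = 1.58 + 2.25333 = 3.83333 m and h_c = 3.83333 × 0.719340 = 2.75747 m.
A = ½ × 4 × 3.38 = 6.76 m².
Resultant F = γ·h_c·A = 9.81 × 2.75747 × 6.76 = 182.863 kN.

F ≈ 182.9 kN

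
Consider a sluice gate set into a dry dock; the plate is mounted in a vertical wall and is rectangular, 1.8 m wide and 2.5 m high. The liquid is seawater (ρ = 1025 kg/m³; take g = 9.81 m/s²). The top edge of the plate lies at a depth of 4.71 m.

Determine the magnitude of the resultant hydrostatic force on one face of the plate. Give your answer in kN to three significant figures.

γ = ρg = 1025 × 9.81 / 1000 = 10.05525 kN/m³.
The centroid lies 2.5/2 = 1.25 m below the top edge, so the centroid depth is h_c = 4.71 + 1.25 = 5.96 m.
A = 1.8 × 2.5 = 4.5 m².
Resultant F = γ·h_c·A = 10.05525 × 5.96 × 4.5 = 269.682 kN.

F ≈ 270 kN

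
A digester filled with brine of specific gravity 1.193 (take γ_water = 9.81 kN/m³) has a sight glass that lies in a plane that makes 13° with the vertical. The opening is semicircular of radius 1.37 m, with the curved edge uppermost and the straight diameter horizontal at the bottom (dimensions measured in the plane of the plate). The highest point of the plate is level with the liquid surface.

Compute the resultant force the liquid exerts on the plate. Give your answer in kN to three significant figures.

γ = 1.193 × 9.81 = 11.70333 kN/m³.
The plate makes 13° with the vertical, i.e. θ = 90° − 13° = 77° to the horizontal. Measuring y along the incline from the free-surface line, vertical depth h = y·sinθ with sinθ = 0.974370.
The centroid lies 4r/(3π) = 0.581446 m above the diameter, so r − 4r/(3π) = 1.37 − 0.581446 = 0.788554 m below the topmost point, so y_c = 0.788554 m and h_c = 0.788554 × 0.974370 = 0.768343 m.
A = πr²/2 = π × 1.37²/2 = 2.94823 m².
Resultant F = γ·h_c·A = 11.70333 × 0.768343 × 2.94823 = 26.511 kN.

F ≈ 26.5 kN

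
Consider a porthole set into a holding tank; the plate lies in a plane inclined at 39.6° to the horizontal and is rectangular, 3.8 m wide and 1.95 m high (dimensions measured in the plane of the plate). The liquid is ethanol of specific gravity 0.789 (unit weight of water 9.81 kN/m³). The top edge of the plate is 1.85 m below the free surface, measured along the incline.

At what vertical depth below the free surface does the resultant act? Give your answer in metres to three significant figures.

h_p = 1.87 m

γ = 0.789 × 9.81 = 7.74009 kN/m³.
Let θ = 39.6° be the plate's angle to the horizontal; measure y along the incline from where the plane meets the free surface. Vertical depth h = y·sinθ with sinθ = 0.637424.
The centroid lies 1.95/2 = 0.975 m below the top edge, so y_c = 1.85 + 0.975 = 2.825 m and h_c = 2.825 × 0.637424 = 1.80072 m.
A = 3.8 × 1.95 = 7.41 m².
Resultant F = γ·h_c·A = 7.74009 × 1.80072 × 7.41 = 103.279 kN.
I_c = b·h³/12 = 3.8 × 1.95³/12 = 2.34804 m⁴.
Centre of pressure: y_p = y_c + I_c/(y_c·A) = 2.825 + 2.34804/(2.825 × 7.41) = 2.825 + 0.112168 = 2.93717 m along the plane.
Vertically, h_p = y_p·sinθ = 2.93717 × 0.637424 = 1.87222 m.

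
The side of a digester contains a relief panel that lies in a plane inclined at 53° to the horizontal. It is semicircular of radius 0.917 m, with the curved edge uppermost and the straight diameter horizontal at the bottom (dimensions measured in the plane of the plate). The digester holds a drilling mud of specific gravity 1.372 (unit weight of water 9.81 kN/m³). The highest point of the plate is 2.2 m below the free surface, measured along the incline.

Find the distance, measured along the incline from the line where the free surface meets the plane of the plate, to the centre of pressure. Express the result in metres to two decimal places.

y_p = 2.75 m

γ = 1.372 × 9.81 = 13.45932 kN/m³.
Let θ = 53° be the plate's angle to the horizontal; measure y along the incline from where the plane meets the free surface. Vertical depth h = y·sinθ with sinθ = 0.798636.
The centroid lies 4r/(3π) = 0.389187 m above the diameter, so r − 4r/(3π) = 0.917 − 0.389187 = 0.527813 m below the topmost point, so y_c = 2.2 + 0.527813 = 2.72781 m and h_c = 2.72781 × 0.798636 = 2.17853 m.
A = πr²/2 = π × 0.917²/2 = 1.32087 m².
Resultant F = γ·h_c·A = 13.45932 × 2.17853 × 1.32087 = 38.7299 kN.
I_c = (π/8 − 8/(9π))·r⁴ = 0.109757 × 0.917⁴ = 0.0776086 m⁴.
Centre of pressure: y_p = y_c + I_c/(y_c·A) = 2.72781 + 0.0776086/(2.72781 × 1.32087) = 2.72781 + 0.0215395 = 2.74935 m along the plane.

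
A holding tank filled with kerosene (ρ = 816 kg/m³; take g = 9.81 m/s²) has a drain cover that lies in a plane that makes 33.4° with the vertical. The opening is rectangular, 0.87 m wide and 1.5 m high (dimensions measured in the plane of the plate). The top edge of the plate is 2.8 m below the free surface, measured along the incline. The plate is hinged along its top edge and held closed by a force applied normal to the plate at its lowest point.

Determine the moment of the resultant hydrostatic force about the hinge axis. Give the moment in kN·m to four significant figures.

M ≈ 24.86 kN·m

γ = ρg = 816 × 9.81 / 1000 = 8.00496 kN/m³.
The plate makes 33.4° with the vertical, i.e. θ = 90° − 33.4° = 56.6° to the horizontal. Measuring y along the incline from the free-surface line, vertical depth h = y·sinθ with sinθ = 0.834848.
The centroid lies 1.5/2 = 0.75 m below the top edge, so y_c = 2.8 + 0.75 = 3.55 m and h_c = 3.55 × 0.834848 = 2.96371 m.
A = 0.87 × 1.5 = 1.305 m².
Resultant F = γ·h_c·A = 8.00496 × 2.96371 × 1.305 = 30.9603 kN.
I_c = b·h³/12 = 0.87 × 1.5³/12 = 0.244687 m⁴.
Centre of pressure: y_p = y_c + I_c/(y_c·A) = 3.55 + 0.244687/(3.55 × 1.305) = 3.55 + 0.0528168 = 3.60282 m along the plane.
The resultant acts 0.75 + 0.0528168 = 0.802817 m (along the plate) below the hinge at the top edge, so the moment about the hinge is M = F × 0.802817 = 30.9603 × 0.802817 = 24.8555 kN·m.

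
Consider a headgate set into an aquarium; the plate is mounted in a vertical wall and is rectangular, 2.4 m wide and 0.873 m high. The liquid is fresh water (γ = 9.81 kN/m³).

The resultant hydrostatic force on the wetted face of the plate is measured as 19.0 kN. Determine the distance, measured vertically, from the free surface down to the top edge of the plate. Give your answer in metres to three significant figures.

d_top ≈ 0.488 m

γ = 9.81 kN/m³.
A = 2.4 × 0.873 = 2.0952 m².
From F = γ·h_c·A, the centroid depth is h_c = 19.0/(9.81 × 2.0952) = 0.924398 m.
The centroid lies 0.873/2 = 0.4365 m below the top edge, so the top edge sits at h_top = 0.924398 − 0.4365 = 0.487898 m below the surface.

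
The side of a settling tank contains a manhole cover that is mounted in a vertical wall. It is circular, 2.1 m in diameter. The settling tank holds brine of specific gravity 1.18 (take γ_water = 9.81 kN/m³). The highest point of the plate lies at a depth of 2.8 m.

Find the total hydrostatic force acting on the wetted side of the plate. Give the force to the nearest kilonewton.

F ≈ 154 kN

γ = 1.18 × 9.81 = 11.5758 kN/m³.
The centroid is at the centre, 1.05 m below the top of the plate, so the centroid depth is h_c = 2.8 + 1.05 = 3.85 m.
A = π(1.05)² = 3.46361 m².
Resultant F = γ·h_c·A = 11.5758 × 3.85 × 3.46361 = 154.362 kN.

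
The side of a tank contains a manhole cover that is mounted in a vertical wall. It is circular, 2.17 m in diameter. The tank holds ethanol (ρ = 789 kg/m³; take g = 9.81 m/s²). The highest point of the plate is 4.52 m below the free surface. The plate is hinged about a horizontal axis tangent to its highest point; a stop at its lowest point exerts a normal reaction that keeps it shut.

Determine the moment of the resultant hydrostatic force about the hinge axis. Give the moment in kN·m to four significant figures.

M ≈ 182.5 kN·m

γ = ρg = 789 × 9.81 / 1000 = 7.74009 kN/m³.
The centroid is at the centre, 1.085 m below the top of the plate, so the centroid depth is h_c = 4.52 + 1.085 = 5.605 m.
A = π(1.085)² = 3.69836 m².
Resultant F = γ·h_c·A = 7.74009 × 5.605 × 3.69836 = 160.447 kN.
I_c = πr⁴/4 = π × 1.085⁴/4 = 1.08845 m⁴.
Centre of pressure: y_p = y_c + I_c/(y_c·A) = 5.605 + 1.08845/(5.605 × 3.69836) = 5.605 + 0.0525078 = 5.65751 m along the plane.
The resultant acts 1.085 + 0.0525078 = 1.13751 m (along the plate) below the hinge at the top edge, so the moment about the hinge is M = F × 1.13751 = 160.447 × 1.13751 = 182.51 kN·m.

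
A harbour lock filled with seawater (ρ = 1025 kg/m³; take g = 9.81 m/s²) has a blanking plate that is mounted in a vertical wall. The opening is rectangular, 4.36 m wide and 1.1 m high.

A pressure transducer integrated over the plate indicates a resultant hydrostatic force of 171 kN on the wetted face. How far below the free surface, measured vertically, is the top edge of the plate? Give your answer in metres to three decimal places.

d_top ≈ 2.996 m

γ = ρg = 1025 × 9.81 / 1000 = 10.05525 kN/m³.
A = 4.36 × 1.1 = 4.796 m².
From F = γ·h_c·A, the centroid depth is h_c = 171/(10.05525 × 4.796) = 3.54588 m.
The centroid lies 1.1/2 = 0.55 m below the top edge, so the top edge sits at h_top = 3.54588 − 0.55 = 2.99588 m below the surface.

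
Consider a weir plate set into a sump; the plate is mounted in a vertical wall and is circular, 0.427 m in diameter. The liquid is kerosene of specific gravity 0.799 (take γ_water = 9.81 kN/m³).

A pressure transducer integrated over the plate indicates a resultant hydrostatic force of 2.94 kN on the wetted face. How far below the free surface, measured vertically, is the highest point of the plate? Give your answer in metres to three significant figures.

d_top ≈ 2.41 m

γ = 0.799 × 9.81 = 7.83819 kN/m³.
A = π(0.2135)² = 0.143201 m².
From F = γ·h_c·A, the centroid depth is h_c = 2.94/(7.83819 × 0.143201) = 2.6193 m.
The centroid is at the centre, 0.2135 m below the top of the plate, so the highest point sits at h_top = 2.6193 − 0.2135 = 2.4058 m below the surface.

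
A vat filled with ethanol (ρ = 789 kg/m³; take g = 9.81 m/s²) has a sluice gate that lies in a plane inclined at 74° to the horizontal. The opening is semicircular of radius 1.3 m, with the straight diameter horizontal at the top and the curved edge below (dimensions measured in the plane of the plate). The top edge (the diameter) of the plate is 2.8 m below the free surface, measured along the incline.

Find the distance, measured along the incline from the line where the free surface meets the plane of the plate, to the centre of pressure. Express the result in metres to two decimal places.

y_p = 3.39 m

γ = ρg = 789 × 9.81 / 1000 = 7.74009 kN/m³.
Let θ = 74° be the plate's angle to the horizontal; measure y along the incline from where the plane meets the free surface. Vertical depth h = y·sinθ with sinθ = 0.961262.
The centroid of a semicircle lies 4r/(3π) = 0.551737 m from the diameter, here below the top edge, so y_c = 2.8 + 0.551737 = 3.35174 m and h_c = 3.35174 × 0.961262 = 3.2219 m.
A = πr²/2 = π × 1.3²/2 = 2.65465 m².
Resultant F = γ·h_c·A = 7.74009 × 3.2219 × 2.65465 = 66.2011 kN.
I_c = (π/8 − 8/(9π))·r⁴ = 0.109757 × 1.3⁴ = 0.313477 m⁴.
Centre of pressure: y_p = y_c + I_c/(y_c·A) = 3.35174 + 0.313477/(3.35174 × 2.65465) = 3.35174 + 0.0352313 = 3.38697 m along the plane.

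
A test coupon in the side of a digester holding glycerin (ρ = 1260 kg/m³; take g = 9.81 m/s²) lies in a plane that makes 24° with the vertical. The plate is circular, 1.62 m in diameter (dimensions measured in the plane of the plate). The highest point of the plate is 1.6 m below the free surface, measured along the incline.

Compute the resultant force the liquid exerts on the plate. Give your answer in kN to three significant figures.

γ = ρg = 1260 × 9.81 / 1000 = 12.3606 kN/m³.
The plate makes 24° with the vertical, i.e. θ = 90° − 24° = 66° to the horizontal. Measuring y along the incline from the free-surface line, vertical depth h = y·sinθ with sinθ = 0.913545.
The centroid is at the centre, 0.81 m below the top of the plate, so y_c = 1.6 + 0.81 = 2.41 m and h_c = 2.41 × 0.913545 = 2.20164 m.
A = π(0.81)² = 2.0612 m².
Resultant F = γ·h_c·A = 12.3606 × 2.20164 × 2.0612 = 56.0927 kN.

F ≈ 56.1 kN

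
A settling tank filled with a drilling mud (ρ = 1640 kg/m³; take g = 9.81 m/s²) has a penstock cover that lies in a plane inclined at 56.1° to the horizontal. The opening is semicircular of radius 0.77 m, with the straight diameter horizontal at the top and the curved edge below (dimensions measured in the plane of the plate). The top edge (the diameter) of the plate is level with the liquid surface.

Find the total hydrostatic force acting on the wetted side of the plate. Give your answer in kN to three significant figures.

γ = ρg = 1640 × 9.81 / 1000 = 16.0884 kN/m³.
Let θ = 56.1° be the plate's angle to the horizontal; measure y along the incline from where the plane meets the free surface. Vertical depth h = y·sinθ with sinθ = 0.830012.
The centroid of a semicircle lies 4r/(3π) = 0.326798 m from the diameter, here below the top edge, so y_c = 0.326798 m and h_c = 0.326798 × 0.830012 = 0.271246 m.
A = πr²/2 = π × 0.77²/2 = 0.931325 m².
Resultant F = γ·h_c·A = 16.0884 × 0.271246 × 0.931325 = 4.06422 kN.

F ≈ 4.06 kN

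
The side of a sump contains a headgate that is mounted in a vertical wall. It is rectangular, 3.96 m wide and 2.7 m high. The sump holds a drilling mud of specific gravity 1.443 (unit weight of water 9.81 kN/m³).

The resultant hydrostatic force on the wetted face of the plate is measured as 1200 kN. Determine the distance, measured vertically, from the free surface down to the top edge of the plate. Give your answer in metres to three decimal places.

γ = 1.443 × 9.81 = 14.15583 kN/m³.
A = 3.96 × 2.7 = 10.692 m².
From F = γ·h_c·A, the centroid depth is h_c = 1200/(14.15583 × 10.692) = 7.92843 m.
The centroid lies 2.7/2 = 1.35 m below the top edge, so the top edge sits at h_top = 7.92843 − 1.35 = 6.57843 m below the surface.

d_top ≈ 6.578 m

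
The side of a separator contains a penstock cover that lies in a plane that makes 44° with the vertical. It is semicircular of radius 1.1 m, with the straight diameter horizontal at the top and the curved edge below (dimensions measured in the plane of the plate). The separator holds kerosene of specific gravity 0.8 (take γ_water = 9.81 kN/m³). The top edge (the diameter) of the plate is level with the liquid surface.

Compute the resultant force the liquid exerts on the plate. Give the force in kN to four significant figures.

γ = 0.8 × 9.81 = 7.848 kN/m³.
The plate makes 44° with the vertical, i.e. θ = 90° − 44° = 46° to the horizontal. Measuring y along the incline from the free-surface line, vertical depth h = y·sinθ with sinθ = 0.719340.
The centroid of a semicircle lies 4r/(3π) = 0.466854 m from the diameter, here below the top edge, so y_c = 0.466854 m and h_c = 0.466854 × 0.719340 = 0.335827 m.
A = πr²/2 = π × 1.1²/2 = 1.90066 m².
Resultant F = γ·h_c·A = 7.848 × 0.335827 × 1.90066 = 5.00932 kN.

F ≈ 5.009 kN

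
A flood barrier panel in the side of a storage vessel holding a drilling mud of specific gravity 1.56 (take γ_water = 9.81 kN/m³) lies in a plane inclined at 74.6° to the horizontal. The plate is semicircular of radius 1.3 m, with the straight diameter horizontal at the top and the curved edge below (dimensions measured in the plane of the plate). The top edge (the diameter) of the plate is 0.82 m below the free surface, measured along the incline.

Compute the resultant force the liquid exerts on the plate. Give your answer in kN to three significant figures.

F ≈ 53.7 kN

γ = 1.56 × 9.81 = 15.3036 kN/m³.
Let θ = 74.6° be the plate's angle to the horizontal; measure y along the incline from where the plane meets the free surface. Vertical depth h = y·sinθ with sinθ = 0.964095.
The centroid of a semicircle lies 4r/(3π) = 0.551737 m from the diameter, here below the top edge, so y_c = 0.82 + 0.551737 = 1.37174 m and h_c = 1.37174 × 0.964095 = 1.32249 m.
A = πr²/2 = π × 1.3²/2 = 2.65465 m².
Resultant F = γ·h_c·A = 15.3036 × 1.32249 × 2.65465 = 53.7271 kN.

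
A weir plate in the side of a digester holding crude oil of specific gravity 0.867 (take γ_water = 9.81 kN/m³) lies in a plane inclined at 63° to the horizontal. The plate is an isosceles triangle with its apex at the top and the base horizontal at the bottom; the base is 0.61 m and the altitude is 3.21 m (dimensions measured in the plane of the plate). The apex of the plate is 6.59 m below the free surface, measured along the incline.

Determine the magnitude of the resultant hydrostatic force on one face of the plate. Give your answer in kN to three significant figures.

γ = 0.867 × 9.81 = 8.50527 kN/m³.
Let θ = 63° be the plate's angle to the horizontal; measure y along the incline from where the plane meets the free surface. Vertical depth h = y·sinθ with sinθ = 0.891007.
With the apex up, the centroid sits 2h/3 = 2 × 3.21/3 = 2.14 m below the apex, so y_c = 6.59 + 2.14 = 8.73 m and h_c = 8.73 × 0.891007 = 7.77849 m.
A = ½ × 0.61 × 3.21 = 0.97905 m².
Resultant F = γ·h_c·A = 8.50527 × 7.77849 × 0.97905 = 64.7721 kN.

F ≈ 64.8 kN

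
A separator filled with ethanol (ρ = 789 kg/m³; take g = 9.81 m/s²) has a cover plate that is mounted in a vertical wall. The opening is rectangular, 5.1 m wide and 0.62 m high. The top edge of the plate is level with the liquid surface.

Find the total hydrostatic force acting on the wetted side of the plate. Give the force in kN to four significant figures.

γ = ρg = 789 × 9.81 / 1000 = 7.74009 kN/m³.
The centroid lies 0.62/2 = 0.31 m below the top edge, so the centroid depth is h_c = 0.31 m.
A = 5.1 × 0.62 = 3.162 m².
Resultant F = γ·h_c·A = 7.74009 × 0.31 × 3.162 = 7.58699 kN.

F ≈ 7.587 kN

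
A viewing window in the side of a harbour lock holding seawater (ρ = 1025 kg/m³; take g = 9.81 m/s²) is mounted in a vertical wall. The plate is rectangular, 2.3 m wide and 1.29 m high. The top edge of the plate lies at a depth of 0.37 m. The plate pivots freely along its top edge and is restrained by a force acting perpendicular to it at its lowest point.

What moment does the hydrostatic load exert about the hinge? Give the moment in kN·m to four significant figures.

M ≈ 23.67 kN·m

γ = ρg = 1025 × 9.81 / 1000 = 10.05525 kN/m³.
The centroid lies 1.29/2 = 0.645 m below the top edge, so the centroid depth is h_c = 0.37 + 0.645 = 1.015 m.
A = 2.3 × 1.29 = 2.967 m².
Resultant F = γ·h_c·A = 10.05525 × 1.015 × 2.967 = 30.2814 kN.
I_c = b·h³/12 = 2.3 × 1.29³/12 = 0.411449 m⁴.
Centre of pressure: y_p = y_c + I_c/(y_c·A) = 1.015 + 0.411449/(1.015 × 2.967) = 1.015 + 0.136626 = 1.15163 m along the plane.
The resultant acts 0.645 + 0.136626 = 0.781626 m (along the plate) below the hinge at the top edge, so the moment about the hinge is M = F × 0.781626 = 30.2814 × 0.781626 = 23.6687 kN·m.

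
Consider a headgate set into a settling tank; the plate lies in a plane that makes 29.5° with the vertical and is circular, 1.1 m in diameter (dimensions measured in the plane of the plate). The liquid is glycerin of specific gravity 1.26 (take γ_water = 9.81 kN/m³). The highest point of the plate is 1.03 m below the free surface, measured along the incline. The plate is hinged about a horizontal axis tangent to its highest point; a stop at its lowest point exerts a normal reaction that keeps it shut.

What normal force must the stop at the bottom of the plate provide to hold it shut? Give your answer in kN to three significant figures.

γ = 1.26 × 9.81 = 12.3606 kN/m³.
The plate makes 29.5° with the vertical, i.e. θ = 90° − 29.5° = 60.5° to the horizontal. Measuring y along the incline from the free-surface line, vertical depth h = y·sinθ with sinθ = 0.870356.
The centroid is at the centre, 0.55 m below the top of the plate, so y_c = 1.03 + 0.55 = 1.58 m and h_c = 1.58 × 0.870356 = 1.37516 m.
A = π(0.55)² = 0.950332 m².
Resultant F = γ·h_c·A = 12.3606 × 1.37516 × 0.950332 = 16.1536 kN.
I_c = πr⁴/4 = π × 0.55⁴/4 = 0.0718688 m⁴.
Centre of pressure: y_p = y_c + I_c/(y_c·A) = 1.58 + 0.0718688/(1.58 × 0.950332) = 1.58 + 0.0478639 = 1.62786 m along the plane.
The resultant acts 0.55 + 0.0478639 = 0.597864 m (along the plate) below the hinge at the top edge, so the moment about the hinge is M = F × 0.597864 = 16.1536 × 0.597864 = 9.65766 kN·m.
A normal force at the bottom, 1.1 m from the hinge, must supply this moment: P = 9.65766/1.1 = 8.77969 kN.

P ≈ 8.78 kN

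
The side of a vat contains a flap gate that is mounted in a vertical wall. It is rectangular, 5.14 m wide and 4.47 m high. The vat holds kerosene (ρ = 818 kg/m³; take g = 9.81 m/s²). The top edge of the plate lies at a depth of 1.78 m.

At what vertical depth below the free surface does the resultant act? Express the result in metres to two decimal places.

h_p = 4.43 m

γ = ρg = 818 × 9.81 / 1000 = 8.02458 kN/m³.
The centroid lies 4.47/2 = 2.235 m below the top edge, so the centroid depth is h_c = 1.78 + 2.235 = 4.015 m.
A = 5.14 × 4.47 = 22.9758 m².
Resultant F = γ·h_c·A = 8.02458 × 4.015 × 22.9758 = 740.25 kN.
I_c = b·h³/12 = 5.14 × 4.47³/12 = 38.2564 m⁴.
Centre of pressure: y_p = y_c + I_c/(y_c·A) = 4.015 + 38.2564/(4.015 × 22.9758) = 4.015 + 0.414713 = 4.42971 m along the plane.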